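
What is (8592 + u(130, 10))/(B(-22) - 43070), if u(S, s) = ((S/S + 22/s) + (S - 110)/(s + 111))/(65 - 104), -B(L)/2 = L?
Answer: -101363102/507599235 ≈ -0.19969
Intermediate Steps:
B(L) = -2*L
u(S, s) = -1/39 - 22/(39*s) - (-110 + S)/(39*(111 + s)) (u(S, s) = ((1 + 22/s) + (-110 + S)/(111 + s))/(-39) = ((1 + 22/s) + (-110 + S)/(111 + s))*(-1/39) = (1 + 22/s + (-110 + S)/(111 + s))*(-1/39) = -1/39 - 22/(39*s) - (-110 + S)/(39*(111 + s)))
(8592 + u(130, 10))/(B(-22) - 43070) = (8592 + (1/39)*(-2442 - 1*10² - 23*10 - 1*130*10)/(10*(111 + 10)))/(-2*(-22) - 43070) = (8592 + (1/39)*(⅒)*(-2442 - 1*100 - 230 - 1300)/121)/(44 - 43070) = (8592 + (1/39)*(⅒)*(1/121)*(-2442 - 100 - 230 - 1300))/(-43026) = (8592 + (1/39)*(⅒)*(1/121)*(-4072))*(-1/43026) = (8592 - 2036/23595)*(-1/43026) = (202726204/23595)*(-1/43026) = -101363102/507599235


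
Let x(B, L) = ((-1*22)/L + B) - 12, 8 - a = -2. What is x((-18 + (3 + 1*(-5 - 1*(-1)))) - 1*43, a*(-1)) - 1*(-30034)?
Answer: 149811/5 ≈ 29962.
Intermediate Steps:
a = 10 (a = 8 - 1*(-2) = 8 + 2 = 10)
x(B, L) = -12 + B - 22/L (x(B, L) = (-22/L + B) - 12 = (B - 22/L) - 12 = -12 + B - 22/L)
x((-18 + (3 + 1*(-5 - 1*(-1)))) - 1*43, a*(-1)) - 1*(-30034) = (-12 + ((-18 + (3 + 1*(-5 - 1*(-1)))) - 1*43) - 22/(10*(-1))) - 1*(-30034) = (-12 + ((-18 + (3 + 1*(-5 + 1))) - 43) - 22/(-10)) + 30034 = (-12 + ((-18 + (3 + 1*(-4))) - 43) - 22*(-1/10)) + 30034 = (-12 + ((-18 + (3 - 4)) - 43) + 11/5) + 30034 = (-12 + ((-18 - 1) - 43) + 11/5) + 30034 = (-12 + (-19 - 43) + 11/5) + 30034 = (-12 - 62 + 11/5) + 30034 = -359/5 + 30034 = 149811/5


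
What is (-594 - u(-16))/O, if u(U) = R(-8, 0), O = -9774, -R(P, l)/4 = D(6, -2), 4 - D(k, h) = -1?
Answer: 287/4887 ≈ 0.058727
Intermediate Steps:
D(k, h) = 5 (D(k, h) = 4 - 1*(-1) = 4 + 1 = 5)
R(P, l) = -20 (R(P, l) = -4*5 = -20)
u(U) = -20
(-594 - u(-16))/O = (-594 - 1*(-20))/(-9774) = (-594 + 20)*(-1/9774) = -574*(-1/9774) = 287/4887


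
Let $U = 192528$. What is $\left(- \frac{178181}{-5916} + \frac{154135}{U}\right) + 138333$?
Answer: $\frac{13132991805751}{94916304} \approx 1.3836 \cdot 10^{5}$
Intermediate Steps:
$\left(- \frac{178181}{-5916} + \frac{154135}{U}\right) + 138333 = \left(- \frac{178181}{-5916} + \frac{154135}{192528}\right) + 138333 = \left(\left(-178181\right) \left(- \frac{1}{5916}\right) + 154135 \cdot \frac{1}{192528}\right) + 138333 = \left(\frac{178181}{5916} + \frac{154135}{192528}\right) + 138333 = \frac{2934724519}{94916304} + 138333 = \frac{13132991805751}{94916304}$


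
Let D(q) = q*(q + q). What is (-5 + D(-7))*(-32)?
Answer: -2976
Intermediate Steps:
D(q) = 2*q**2 (D(q) = q*(2*q) = 2*q**2)
(-5 + D(-7))*(-32) = (-5 + 2*(-7)**2)*(-32) = (-5 + 2*49)*(-32) = (-5 + 98)*(-32) = 93*(-32) = -2976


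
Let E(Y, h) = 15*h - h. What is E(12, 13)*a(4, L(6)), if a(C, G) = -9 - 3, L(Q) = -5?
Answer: -2184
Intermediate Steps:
E(Y, h) = 14*h
a(C, G) = -12
E(12, 13)*a(4, L(6)) = (14*13)*(-12) = 182*(-12) = -2184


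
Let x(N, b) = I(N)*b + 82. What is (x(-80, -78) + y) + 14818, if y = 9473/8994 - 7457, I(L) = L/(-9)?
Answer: 60715975/8994 ≈ 6750.7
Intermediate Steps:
I(L) = -L/9 (I(L) = L*(-1/9) = -L/9)
x(N, b) = 82 - N*b/9 (x(N, b) = (-N/9)*b + 82 = -N*b/9 + 82 = 82 - N*b/9)
y = -67058785/8994 (y = 9473*(1/8994) - 7457 = 9473/8994 - 7457 = -67058785/8994 ≈ -7455.9)
(x(-80, -78) + y) + 14818 = ((82 - 1/9*(-80)*(-78)) - 67058785/8994) + 14818 = ((82 - 2080/3) - 67058785/8994) + 14818 = (-1834/3 - 67058785/8994) + 14818 = -72557117/8994 + 14818 = 60715975/8994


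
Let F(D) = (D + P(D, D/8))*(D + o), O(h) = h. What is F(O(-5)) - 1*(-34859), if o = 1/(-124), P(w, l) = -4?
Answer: 4328105/124 ≈ 34904.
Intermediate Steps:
o = -1/124 ≈ -0.0080645
F(D) = (-4 + D)*(-1/124 + D) (F(D) = (D - 4)*(D - 1/124) = (-4 + D)*(-1/124 + D))
F(O(-5)) - 1*(-34859) = (1/31 + (-5)**2 - 497/124*(-5)) - 1*(-34859) = (1/31 + 25 + 2485/124) + 34859 = 5589/124 + 34859 = 4328105/124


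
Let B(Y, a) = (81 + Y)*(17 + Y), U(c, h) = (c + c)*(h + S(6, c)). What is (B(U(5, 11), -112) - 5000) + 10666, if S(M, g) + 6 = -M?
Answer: 6163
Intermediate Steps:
S(M, g) = -6 - M
U(c, h) = 2*c*(-12 + h) (U(c, h) = (c + c)*(h + (-6 - 1*6)) = (2*c)*(h + (-6 - 6)) = (2*c)*(h - 12) = (2*c)*(-12 + h) = 2*c*(-12 + h))
B(Y, a) = (17 + Y)*(81 + Y)
(B(U(5, 11), -112) - 5000) + 10666 = ((1377 + (2*5*(-12 + 11))² + 98*(2*5*(-12 + 11))) - 5000) + 10666 = ((1377 + (2*5*(-1))² + 98*(2*5*(-1))) - 5000) + 10666 = ((1377 + (-10)² + 98*(-10)) - 5000) + 10666 = ((1377 + 100 - 980) - 5000) + 10666 = (497 - 5000) + 10666 = -4503 + 10666 = 6163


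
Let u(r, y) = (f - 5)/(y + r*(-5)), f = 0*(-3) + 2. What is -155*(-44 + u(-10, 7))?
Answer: 129735/19 ≈ 6828.2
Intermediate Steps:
f = 2 (f = 0 + 2 = 2)
u(r, y) = -3/(y - 5*r) (u(r, y) = (2 - 5)/(y + r*(-5)) = -3/(y - 5*r))
-155*(-44 + u(-10, 7)) = -155*(-44 + 3/(-1*7 + 5*(-10))) = -155*(-44 + 3/(-7 - 50)) = -155*(-44 + 3/(-57)) = -155*(-44 + 3*(-1/57)) = -155*(-44 - 1/19) = -155*(-837/19) = 129735/19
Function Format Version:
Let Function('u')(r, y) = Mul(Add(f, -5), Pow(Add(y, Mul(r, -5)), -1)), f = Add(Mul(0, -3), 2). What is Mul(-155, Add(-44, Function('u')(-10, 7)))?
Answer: Rational(129735, 19) ≈ 6828.2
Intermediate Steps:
f = 2 (f = Add(0, 2) = 2)
Function('u')(r, y) = Mul(-3, Pow(Add(y, Mul(-5, r)), -1)) (Function('u')(r, y) = Mul(Add(2, -5), Pow(Add(y, Mul(r, -5)), -1)) = Mul(-3, Pow(Add(y, Mul(-5, r)), -1)))
Mul(-155, Add(-44, Function('u')(-10, 7))) = Mul(-155, Add(-44, Mul(3, Pow(Add(Mul(-1, 7), Mul(5, -10)), -1)))) = Mul(-155, Add(-44, Mul(3, Pow(Add(-7, -50), -1)))) = Mul(-155, Add(-44, Mul(3, Pow(-57, -1)))) = Mul(-155, Add(-44, Mul(3, Rational(-1, 57)))) = Mul(-155, Add(-44, Rational(-1, 19))) = Mul(-155, Rational(-837, 19)) = Rational(129735, 19)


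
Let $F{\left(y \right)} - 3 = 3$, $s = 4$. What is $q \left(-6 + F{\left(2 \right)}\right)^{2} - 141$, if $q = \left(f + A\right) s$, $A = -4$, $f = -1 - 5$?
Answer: $-141$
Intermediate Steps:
$f = -6$
$F{\left(y \right)} = 6$ ($F{\left(y \right)} = 3 + 3 = 6$)
$q = -40$ ($q = \left(-6 - 4\right) 4 = \left(-10\right) 4 = -40$)
$q \left(-6 + F{\left(2 \right)}\right)^{2} - 141 = - 40 \left(-6 + 6\right)^{2} - 141 = - 40 \cdot 0^{2} - 141 = \left(-40\right) 0 - 141 = 0 - 141 = -141$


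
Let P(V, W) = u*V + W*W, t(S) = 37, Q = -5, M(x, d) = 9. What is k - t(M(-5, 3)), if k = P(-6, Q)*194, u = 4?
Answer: 157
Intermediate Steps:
P(V, W) = W² + 4*V (P(V, W) = 4*V + W*W = 4*V + W² = W² + 4*V)
k = 194 (k = ((-5)² + 4*(-6))*194 = (25 - 24)*194 = 1*194 = 194)
k - t(M(-5, 3)) = 194 - 1*37 = 194 - 37 = 157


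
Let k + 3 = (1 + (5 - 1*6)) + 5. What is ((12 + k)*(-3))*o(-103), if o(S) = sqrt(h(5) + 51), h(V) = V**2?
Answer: -84*sqrt(19) ≈ -366.15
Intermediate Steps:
o(S) = 2*sqrt(19) (o(S) = sqrt(5**2 + 51) = sqrt(25 + 51) = sqrt(76) = 2*sqrt(19))
k = 2 (k = -3 + ((1 + (5 - 1*6)) + 5) = -3 + ((1 + (5 - 6)) + 5) = -3 + ((1 - 1) + 5) = -3 + (0 + 5) = -3 + 5 = 2)
((12 + k)*(-3))*o(-103) = ((12 + 2)*(-3))*(2*sqrt(19)) = (14*(-3))*(2*sqrt(19)) = -84*sqrt(19)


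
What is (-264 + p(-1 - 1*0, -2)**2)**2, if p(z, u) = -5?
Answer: 57121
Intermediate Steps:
(-264 + p(-1 - 1*0, -2)**2)**2 = (-264 + (-5)**2)**2 = (-264 + 25)**2 = (-239)**2 = 57121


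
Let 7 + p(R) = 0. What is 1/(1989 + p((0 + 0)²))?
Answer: 1/1982 ≈ 0.00050454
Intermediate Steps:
p(R) = -7 (p(R) = -7 + 0 = -7)
1/(1989 + p((0 + 0)²)) = 1/(1989 - 7) = 1/1982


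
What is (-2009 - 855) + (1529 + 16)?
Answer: -1319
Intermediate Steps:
(-2009 - 855) + (1529 + 16) = -2864 + 1545 = -1319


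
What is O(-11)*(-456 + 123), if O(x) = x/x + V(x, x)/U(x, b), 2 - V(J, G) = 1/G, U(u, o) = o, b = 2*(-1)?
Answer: 333/22 ≈ 15.136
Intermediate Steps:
b = -2
V(J, G) = 2 - 1/G
O(x) = 1/(2*x) (O(x) = x/x + (2 - 1/x)/(-2) = 1 + (2 - 1/x)*(-½) = 1 + (-1 + 1/(2*x)) = 1/(2*x))
O(-11)*(-456 + 123) = ((½)/(-11))*(-456 + 123) = ((½)*(-1/11))*(-333) = -1/22*(-333) = 333/22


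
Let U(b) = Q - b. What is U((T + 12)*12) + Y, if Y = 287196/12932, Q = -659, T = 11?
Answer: -2951056/3233 ≈ -912.79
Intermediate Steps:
U(b) = -659 - b
Y = 71799/3233 (Y = 287196*(1/12932) = 71799/3233 ≈ 22.208)
U((T + 12)*12) + Y = (-659 - (11 + 12)*12) + 71799/3233 = (-659 - 23*12) + 71799/3233 = (-659 - 1*276) + 71799/3233 = (-659 - 276) + 71799/3233 = -935 + 71799/3233 = -2951056/3233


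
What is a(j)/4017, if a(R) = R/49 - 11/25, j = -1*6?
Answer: -53/378525 ≈ -0.00014002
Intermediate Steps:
j = -6
a(R) = -11/25 + R/49 (a(R) = R*(1/49) - 11*1/25 = R/49 - 11/25 = -11/25 + R/49)
a(j)/4017 = (-11/25 + (1/49)*(-6))/4017 = (-11/25 - 6/49)*(1/4017) = -689/1225*1/4017 = -53/378525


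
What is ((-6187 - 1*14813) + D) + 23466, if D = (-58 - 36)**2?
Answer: 11302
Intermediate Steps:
D = 8836 (D = (-94)**2 = 8836)
((-6187 - 1*14813) + D) + 23466 = ((-6187 - 1*14813) + 8836) + 23466 = ((-6187 - 14813) + 8836) + 23466 = (-21000 + 8836) + 23466 = -12164 + 23466 = 11302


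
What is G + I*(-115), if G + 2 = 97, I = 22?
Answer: -2435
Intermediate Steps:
G = 95 (G = -2 + 97 = 95)
G + I*(-115) = 95 + 22*(-115) = 95 - 2530 = -2435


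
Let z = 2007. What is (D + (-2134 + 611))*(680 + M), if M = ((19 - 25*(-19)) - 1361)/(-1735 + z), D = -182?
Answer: -18463445/16 ≈ -1.1540e+6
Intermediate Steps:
M = -51/16 (M = ((19 - 25*(-19)) - 1361)/(-1735 + 2007) = ((19 + 475) - 1361)/272 = (494 - 1361)*(1/272) = -867*1/272 = -51/16 ≈ -3.1875)
(D + (-2134 + 611))*(680 + M) = (-182 + (-2134 + 611))*(680 - 51/16) = (-182 - 1523)*(10829/16) = -1705*10829/16 = -18463445/16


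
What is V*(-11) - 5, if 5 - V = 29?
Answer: 259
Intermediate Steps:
V = -24 (V = 5 - 1*29 = 5 - 29 = -24)
V*(-11) - 5 = -24*(-11) - 5 = 264 - 5 = 259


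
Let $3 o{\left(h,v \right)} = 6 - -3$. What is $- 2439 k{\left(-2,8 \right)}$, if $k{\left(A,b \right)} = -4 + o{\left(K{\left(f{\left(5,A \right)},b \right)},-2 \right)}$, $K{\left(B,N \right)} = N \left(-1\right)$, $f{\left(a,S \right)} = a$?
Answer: $2439$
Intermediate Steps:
$K{\left(B,N \right)} = - N$
$o{\left(h,v \right)} = 3$ ($o{\left(h,v \right)} = \frac{6 - -3}{3} = \frac{6 + 3}{3} = \frac{1}{3} \cdot 9 = 3$)
$k{\left(A,b \right)} = -1$ ($k{\left(A,b \right)} = -4 + 3 = -1$)
$- 2439 k{\left(-2,8 \right)} = \left(-2439\right) \left(-1\right) = 2439$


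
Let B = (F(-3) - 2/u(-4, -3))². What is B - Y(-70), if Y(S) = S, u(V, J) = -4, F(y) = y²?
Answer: 641/4 ≈ 160.25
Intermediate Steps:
B = 361/4 (B = ((-3)² - 2/(-4))² = (9 - 2*(-¼))² = (9 + ½)² = (19/2)² = 361/4 ≈ 90.250)
B - Y(-70) = 361/4 - 1*(-70) = 361/4 + 70 = 641/4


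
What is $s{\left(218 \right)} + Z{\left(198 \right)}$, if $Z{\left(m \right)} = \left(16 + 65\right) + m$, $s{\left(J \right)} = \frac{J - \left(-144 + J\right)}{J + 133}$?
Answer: $\frac{10897}{39} \approx 279.41$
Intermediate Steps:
$s{\left(J \right)} = \frac{144}{133 + J}$
$Z{\left(m \right)} = 81 + m$
$s{\left(218 \right)} + Z{\left(198 \right)} = \frac{144}{133 + 218} + \left(81 + 198\right) = \frac{144}{351} + 279 = 144 \cdot \frac{1}{351} + 279 = \frac{16}{39} + 279 = \frac{10897}{39}$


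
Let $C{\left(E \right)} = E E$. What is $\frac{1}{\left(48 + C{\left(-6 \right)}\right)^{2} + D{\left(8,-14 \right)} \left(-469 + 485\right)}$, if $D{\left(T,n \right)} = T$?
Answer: $\frac{1}{7184} \approx 0.0001392$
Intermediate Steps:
$C{\left(E \right)} = E^{2}$
$\frac{1}{\left(48 + C{\left(-6 \right)}\right)^{2} + D{\left(8,-14 \right)} \left(-469 + 485\right)} = \frac{1}{\left(48 + \left(-6\right)^{2}\right)^{2} + 8 \left(-469 + 485\right)} = \frac{1}{\left(48 + 36\right)^{2} + 8 \cdot 16} = \frac{1}{84^{2} + 128} = \frac{1}{7056 + 128} = \frac{1}{7184}$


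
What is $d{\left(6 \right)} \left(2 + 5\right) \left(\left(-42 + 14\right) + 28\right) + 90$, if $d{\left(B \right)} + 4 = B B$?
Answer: $90$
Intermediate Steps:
$d{\left(B \right)} = -4 + B^{2}$ ($d{\left(B \right)} = -4 + B B = -4 + B^{2}$)
$d{\left(6 \right)} \left(2 + 5\right) \left(\left(-42 + 14\right) + 28\right) + 90 = \left(-4 + 6^{2}\right) \left(2 + 5\right) \left(\left(-42 + 14\right) + 28\right) + 90 = \left(-4 + 36\right) 7 \left(-28 + 28\right) + 90 = 32 \cdot 7 \cdot 0 + 90 = 224 \cdot 0 + 90 = 0 + 90 = 90$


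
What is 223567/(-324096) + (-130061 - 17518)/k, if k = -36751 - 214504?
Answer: -8342563001/81430740480 ≈ -0.10245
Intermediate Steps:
k = -251255
223567/(-324096) + (-130061 - 17518)/k = 223567/(-324096) + (-130061 - 17518)/(-251255) = 223567*(-1/324096) - 147579*(-1/251255) = -223567/324096 + 147579/251255 = -8342563001/81430740480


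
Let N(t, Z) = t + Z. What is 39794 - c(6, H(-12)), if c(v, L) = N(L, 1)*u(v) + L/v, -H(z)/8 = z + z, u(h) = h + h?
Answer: 37446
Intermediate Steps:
N(t, Z) = Z + t
u(h) = 2*h
H(z) = -16*z (H(z) = -8*(z + z) = -16*z)
c(v, L) = L/v + 2*v*(1 + L) (c(v, L) = (1 + L)*(2*v) + L/v = 2*v*(1 + L) + L/v = L/v + 2*v*(1 + L))
39794 - c(6, H(-12)) = 39794 - (-16*(-12) + 2*6²*(1 - 16*(-12)))/6 = 39794 - (192 + 2*36*(1 + 192))/6 = 39794 - (192 + 2*36*193)/6 = 39794 - (192 + 13896)/6 = 39794 - 14088/6 = 39794 - 1*2348 = 39794 - 2348 = 37446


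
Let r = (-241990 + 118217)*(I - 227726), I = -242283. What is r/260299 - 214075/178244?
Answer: 797629715406391/3568979612 ≈ 2.2349e+5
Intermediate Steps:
r = 58174423957 (r = (-241990 + 118217)*(-242283 - 227726) = -123773*(-470009) = 58174423957)
r/260299 - 214075/178244 = 58174423957/260299 - 214075/178244 = 58174423957*(1/260299) - 214075*1/178244 = 4474955689/20023 - 214075/178244 = 797629715406391/3568979612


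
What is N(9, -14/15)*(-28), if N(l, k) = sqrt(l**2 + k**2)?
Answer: -364*sqrt(109)/15 ≈ -253.35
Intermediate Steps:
N(l, k) = sqrt(k**2 + l**2)
N(9, -14/15)*(-28) = sqrt((-14/15)**2 + 9**2)*(-28) = sqrt((-14*1/15)**2 + 81)*(-28) = sqrt((-14/15)**2 + 81)*(-28) = sqrt(196/225 + 81)*(-28) = sqrt(18421/225)*(-28) = (13*sqrt(109)/15)*(-28) = -364*sqrt(109)/15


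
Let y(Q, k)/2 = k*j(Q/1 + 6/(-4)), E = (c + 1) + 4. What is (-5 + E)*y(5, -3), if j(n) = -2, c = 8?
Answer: 96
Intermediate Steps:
E = 13 (E = (8 + 1) + 4 = 9 + 4 = 13)
y(Q, k) = -4*k (y(Q, k) = 2*(k*(-2)) = 2*(-2*k) = -4*k)
(-5 + E)*y(5, -3) = (-5 + 13)*(-4*(-3)) = 8*12 = 96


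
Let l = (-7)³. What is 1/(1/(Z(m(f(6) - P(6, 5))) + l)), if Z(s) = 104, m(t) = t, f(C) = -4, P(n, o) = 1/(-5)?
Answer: -239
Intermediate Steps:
P(n, o) = -⅕
l = -343
1/(1/(Z(m(f(6) - P(6, 5))) + l)) = 1/(1/(104 - 343)) = 1/(1/(-239)) = 1/(-1/239) = -239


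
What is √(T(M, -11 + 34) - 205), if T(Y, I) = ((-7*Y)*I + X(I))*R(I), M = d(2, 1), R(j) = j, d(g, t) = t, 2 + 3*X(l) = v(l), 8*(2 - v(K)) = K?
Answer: I*√565926/12 ≈ 62.69*I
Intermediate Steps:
v(K) = 2 - K/8
X(l) = -l/24 (X(l) = -⅔ + (2 - l/8)/3 = -⅔ + (⅔ - l/24) = -l/24)
M = 1
T(Y, I) = I*(-I/24 - 7*I*Y) (T(Y, I) = ((-7*Y)*I - I/24)*I = (-7*I*Y - I/24)*I = (-I/24 - 7*I*Y)*I = I*(-I/24 - 7*I*Y))
√(T(M, -11 + 34) - 205) = √(-(-11 + 34)²*(1 + 168*1)/24 - 205) = √(-1/24*23²*(1 + 168) - 205) = √(-1/24*529*169 - 205) = √(-89401/24 - 205) = √(-94321/24) = I*√565926/12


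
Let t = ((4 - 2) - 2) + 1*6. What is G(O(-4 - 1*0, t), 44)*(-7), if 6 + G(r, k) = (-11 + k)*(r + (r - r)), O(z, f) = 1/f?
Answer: 7/2 ≈ 3.5000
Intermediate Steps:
t = 6 (t = (2 - 2) + 6 = 0 + 6 = 6)
G(r, k) = -6 + r*(-11 + k) (G(r, k) = -6 + (-11 + k)*(r + (r - r)) = -6 + (-11 + k)*(r + 0) = -6 + (-11 + k)*r = -6 + r*(-11 + k))
G(O(-4 - 1*0, t), 44)*(-7) = (-6 - 11/6 + 44/6)*(-7) = (-6 - 11*1/6 + 44*(1/6))*(-7) = (-6 - 11/6 + 22/3)*(-7) = -1/2*(-7) = 7/2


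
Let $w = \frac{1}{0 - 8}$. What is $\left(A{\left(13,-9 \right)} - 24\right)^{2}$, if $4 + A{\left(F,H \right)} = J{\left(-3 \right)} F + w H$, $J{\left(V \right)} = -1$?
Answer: $\frac{101761}{64} \approx 1590.0$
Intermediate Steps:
$w = - \frac{1}{8}$ ($w = \frac{1}{-8} = - \frac{1}{8} \approx -0.125$)
$A{\left(F,H \right)} = -4 - F - \frac{H}{8}$ ($A{\left(F,H \right)} = -4 - \left(F + \frac{H}{8}\right) = -4 - F - \frac{H}{8}$)
$\left(A{\left(13,-9 \right)} - 24\right)^{2} = \left(\left(-4 - 13 - - \frac{9}{8}\right) - 24\right)^{2} = \left(\left(-4 - 13 + \frac{9}{8}\right) - 24\right)^{2} = \left(- \frac{127}{8} - 24\right)^{2} = \left(- \frac{319}{8}\right)^{2} = \frac{101761}{64}$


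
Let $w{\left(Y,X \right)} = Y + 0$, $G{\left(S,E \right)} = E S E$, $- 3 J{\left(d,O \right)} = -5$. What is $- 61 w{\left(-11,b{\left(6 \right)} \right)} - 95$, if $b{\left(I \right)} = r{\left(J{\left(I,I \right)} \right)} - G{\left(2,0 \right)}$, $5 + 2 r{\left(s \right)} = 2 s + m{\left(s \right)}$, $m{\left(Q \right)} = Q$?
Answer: $576$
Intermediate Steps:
$J{\left(d,O \right)} = \frac{5}{3}$ ($J{\left(d,O \right)} = \left(- \frac{1}{3}\right) \left(-5\right) = \frac{5}{3}$)
$G{\left(S,E \right)} = S E^{2}$
$r{\left(s \right)} = - \frac{5}{2} + \frac{3 s}{2}$ ($r{\left(s \right)} = - \frac{5}{2} + \frac{2 s + s}{2} = - \frac{5}{2} + \frac{3 s}{2}$)
$b{\left(I \right)} = 0$ ($b{\left(I \right)} = \left(- \frac{5}{2} + \frac{3}{2} \cdot \frac{5}{3}\right) - 2 \cdot 0^{2} = \left(- \frac{5}{2} + \frac{5}{2}\right) - 2 \cdot 0 = 0 - 0 = 0 + 0 = 0$)
$w{\left(Y,X \right)} = Y$
$- 61 w{\left(-11,b{\left(6 \right)} \right)} - 95 = \left(-61\right) \left(-11\right) - 95 = 671 - 95 = 576$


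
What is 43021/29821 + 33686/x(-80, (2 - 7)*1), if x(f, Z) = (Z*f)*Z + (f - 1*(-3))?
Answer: -83199599/5630747 ≈ -14.776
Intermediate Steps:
x(f, Z) = 3 + f + f*Z**2 (x(f, Z) = f*Z**2 + (f + 3) = f*Z**2 + (3 + f) = 3 + f + f*Z**2)
43021/29821 + 33686/x(-80, (2 - 7)*1) = 43021/29821 + 33686/(3 - 80 - 80*(2 - 7)**2) = 43021*(1/29821) + 33686/(3 - 80 - 80*(-5*1)**2) = 3911/2711 + 33686/(3 - 80 - 80*(-5)**2) = 3911/2711 + 33686/(3 - 80 - 80*25) = 3911/2711 + 33686/(3 - 80 - 2000) = 3911/2711 + 33686/(-2077) = 3911/2711 + 33686*(-1/2077) = 3911/2711 - 33686/2077 = -83199599/5630747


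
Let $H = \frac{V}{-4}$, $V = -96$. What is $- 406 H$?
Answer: $-9744$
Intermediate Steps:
$H = 24$ ($H = - \frac{96}{-4} = \left(-96\right) \left(- \frac{1}{4}\right) = 24$)
$- 406 H = \left(-406\right) 24 = -9744$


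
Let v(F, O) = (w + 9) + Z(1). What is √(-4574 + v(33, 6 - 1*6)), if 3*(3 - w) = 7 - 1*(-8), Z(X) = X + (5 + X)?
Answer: 4*I*√285 ≈ 67.528*I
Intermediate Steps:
Z(X) = 5 + 2*X
w = -2 (w = 3 - (7 - 1*(-8))/3 = 3 - (7 + 8)/3 = 3 - ⅓*15 = 3 - 5 = -2)
v(F, O) = 14 (v(F, O) = (-2 + 9) + (5 + 2*1) = 7 + (5 + 2) = 7 + 7 = 14)
√(-4574 + v(33, 6 - 1*6)) = √(-4574 + 14) = √(-4560) = 4*I*√285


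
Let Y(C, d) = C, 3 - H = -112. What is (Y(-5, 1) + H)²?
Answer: 12100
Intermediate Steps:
H = 115 (H = 3 - 1*(-112) = 3 + 112 = 115)
(Y(-5, 1) + H)² = (-5 + 115)² = 110² = 12100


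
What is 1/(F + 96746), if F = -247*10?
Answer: 1/94276 ≈ 1.0607e-5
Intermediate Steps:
F = -2470
1/(F + 96746) = 1/(-2470 + 96746) = 1/94276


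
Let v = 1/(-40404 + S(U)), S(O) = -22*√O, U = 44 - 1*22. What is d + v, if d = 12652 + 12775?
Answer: 10377219986533/408118142 + 11*√22/816236284 ≈ 25427.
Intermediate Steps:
U = 22 (U = 44 - 22 = 22)
d = 25427
v = 1/(-40404 - 22*√22) ≈ -2.4687e-5
d + v = 25427 + (-10101/408118142 + 11*√22/816236284) = 10377219986533/408118142 + 11*√22/816236284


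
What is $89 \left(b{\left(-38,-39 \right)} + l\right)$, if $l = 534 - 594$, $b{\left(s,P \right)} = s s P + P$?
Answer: $-5020935$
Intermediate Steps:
$b{\left(s,P \right)} = P + P s^{2}$ ($b{\left(s,P \right)} = s^{2} P + P = P s^{2} + P = P + P s^{2}$)
$l = -60$
$89 \left(b{\left(-38,-39 \right)} + l\right) = 89 \left(- 39 \left(1 + \left(-38\right)^{2}\right) - 60\right) = 89 \left(- 39 \left(1 + 1444\right) - 60\right) = 89 \left(\left(-39\right) 1445 - 60\right) = 89 \left(-56355 - 60\right) = 89 \left(-56415\right) = -5020935$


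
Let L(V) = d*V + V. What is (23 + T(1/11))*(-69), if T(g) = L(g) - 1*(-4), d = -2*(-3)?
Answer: -20976/11 ≈ -1906.9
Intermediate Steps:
d = 6
L(V) = 7*V (L(V) = 6*V + V = 7*V)
T(g) = 4 + 7*g (T(g) = 7*g - 1*(-4) = 7*g + 4 = 4 + 7*g)
(23 + T(1/11))*(-69) = (23 + (4 + 7*(1/11)))*(-69) = (23 + (4 + 7/11))*(-69) = (23 + 51/11)*(-69) = (304/11)*(-69) = -20976/11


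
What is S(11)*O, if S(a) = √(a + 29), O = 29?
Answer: 58*√10 ≈ 183.41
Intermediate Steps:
S(a) = √(29 + a)
S(11)*O = √(29 + 11)*29 = √40*29 = (2*√10)*29 = 58*√10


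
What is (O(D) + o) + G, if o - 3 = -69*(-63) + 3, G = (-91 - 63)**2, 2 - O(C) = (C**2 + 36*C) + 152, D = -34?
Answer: 27987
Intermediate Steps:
O(C) = -150 - C**2 - 36*C (O(C) = 2 - ((C**2 + 36*C) + 152) = 2 - (152 + C**2 + 36*C) = 2 + (-152 - C**2 - 36*C) = -150 - C**2 - 36*C)
G = 23716 (G = (-154)**2 = 23716)
o = 4353 (o = 3 + (-69*(-63) + 3) = 3 + (4347 + 3) = 3 + 4350 = 4353)
(O(D) + o) + G = ((-150 - 1*(-34)**2 - 36*(-34)) + 4353) + 23716 = ((-150 - 1*1156 + 1224) + 4353) + 23716 = ((-150 - 1156 + 1224) + 4353) + 23716 = (-82 + 4353) + 23716 = 4271 + 23716 = 27987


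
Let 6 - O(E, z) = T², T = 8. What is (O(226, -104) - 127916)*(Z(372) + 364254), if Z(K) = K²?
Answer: -64324595412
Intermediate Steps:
O(E, z) = -58 (O(E, z) = 6 - 1*8² = 6 - 1*64 = 6 - 64 = -58)
(O(226, -104) - 127916)*(Z(372) + 364254) = (-58 - 127916)*(372² + 364254) = -127974*(138384 + 364254) = -127974*502638 = -64324595412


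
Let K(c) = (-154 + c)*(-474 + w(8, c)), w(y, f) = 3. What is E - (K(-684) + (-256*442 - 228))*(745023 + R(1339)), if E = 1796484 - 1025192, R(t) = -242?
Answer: -209519530066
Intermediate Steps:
E = 771292
K(c) = 72534 - 471*c (K(c) = (-154 + c)*(-474 + 3) = (-154 + c)*(-471) = 72534 - 471*c)
E - (K(-684) + (-256*442 - 228))*(745023 + R(1339)) = 771292 - ((72534 - 471*(-684)) + (-256*442 - 228))*(745023 - 242) = 771292 - ((72534 + 322164) + (-113152 - 228))*744781 = 771292 - (394698 - 113380)*744781 = 771292 - 281318*744781 = 771292 - 1*209520301358 = 771292 - 209520301358 = -209519530066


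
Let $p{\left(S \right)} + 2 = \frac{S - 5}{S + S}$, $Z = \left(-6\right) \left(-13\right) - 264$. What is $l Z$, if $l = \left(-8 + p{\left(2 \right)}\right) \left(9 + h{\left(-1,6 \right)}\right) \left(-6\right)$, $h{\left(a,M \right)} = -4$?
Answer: $-59985$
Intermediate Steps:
$Z = -186$ ($Z = 78 - 264 = -186$)
$p{\left(S \right)} = -2 + \frac{-5 + S}{2 S}$ ($p{\left(S \right)} = -2 + \frac{S - 5}{S + S} = -2 + \frac{-5 + S}{2 S}$)
$l = \frac{645}{2}$ ($l = \left(-8 + \frac{-5 - 6}{2 \cdot 2}\right) \left(9 - 4\right) \left(-6\right) = \left(-8 + \frac{1}{2} \cdot \frac{1}{2} \left(-5 - 6\right)\right) 5 \left(-6\right) = \left(-8 + \frac{1}{2} \cdot \frac{1}{2} \left(-11\right)\right) 5 \left(-6\right) = \left(-8 - \frac{11}{4}\right) 5 \left(-6\right) = \left(- \frac{43}{4}\right) 5 \left(-6\right) = \left(- \frac{215}{4}\right) \left(-6\right) = \frac{645}{2} \approx 322.5$)
$l Z = \frac{645}{2} \left(-186\right) = -59985$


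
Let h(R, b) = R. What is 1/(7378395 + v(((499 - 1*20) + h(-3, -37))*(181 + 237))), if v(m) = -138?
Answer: 1/7378257 ≈ 1.3553e-7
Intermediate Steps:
1/(7378395 + v(((499 - 1*20) + h(-3, -37))*(181 + 237))) = 1/(7378395 - 138) = 1/7378257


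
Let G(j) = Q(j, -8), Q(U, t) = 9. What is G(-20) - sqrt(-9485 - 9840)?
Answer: 9 - 5*I*sqrt(773) ≈ 9.0 - 139.01*I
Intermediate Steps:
G(j) = 9
G(-20) - sqrt(-9485 - 9840) = 9 - sqrt(-9485 - 9840) = 9 - sqrt(-19325) = 9 - 5*I*sqrt(773)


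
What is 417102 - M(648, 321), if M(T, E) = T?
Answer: 416454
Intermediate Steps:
417102 - M(648, 321) = 417102 - 1*648 = 417102 - 648 = 416454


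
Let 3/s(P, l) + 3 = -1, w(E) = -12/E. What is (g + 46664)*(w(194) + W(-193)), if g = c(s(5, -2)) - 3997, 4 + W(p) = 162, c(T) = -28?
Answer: 653229480/97 ≈ 6.7343e+6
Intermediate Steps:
s(P, l) = -¾ (s(P, l) = 3/(-3 - 1) = 3/(-4) = 3*(-¼) = -¾)
W(p) = 158 (W(p) = -4 + 162 = 158)
g = -4025 (g = -28 - 3997 = -4025)
(g + 46664)*(w(194) + W(-193)) = (-4025 + 46664)*(-12/194 + 158) = 42639*(-12*1/194 + 158) = 42639*(-6/97 + 158) = 42639*(15320/97) = 653229480/97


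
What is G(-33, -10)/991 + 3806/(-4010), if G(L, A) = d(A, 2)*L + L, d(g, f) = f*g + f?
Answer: -761068/1986955 ≈ -0.38303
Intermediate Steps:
d(g, f) = f + f*g
G(L, A) = L + L*(2 + 2*A) (G(L, A) = (2*(1 + A))*L + L = (2 + 2*A)*L + L = L*(2 + 2*A) + L = L + L*(2 + 2*A))
G(-33, -10)/991 + 3806/(-4010) = -33*(3 + 2*(-10))/991 + 3806/(-4010) = -33*(3 - 20)*(1/991) + 3806*(-1/4010) = -33*(-17)*(1/991) - 1903/2005 = 561*(1/991) - 1903/2005 = 561/991 - 1903/2005 = -761068/1986955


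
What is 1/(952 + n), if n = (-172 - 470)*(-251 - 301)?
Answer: 1/355336 ≈ 2.8142e-6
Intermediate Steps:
n = 354384 (n = -642*(-552) = 354384)
1/(952 + n) = 1/(952 + 354384) = 1/355336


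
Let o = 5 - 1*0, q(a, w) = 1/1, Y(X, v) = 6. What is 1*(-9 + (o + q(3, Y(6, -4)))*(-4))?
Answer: -33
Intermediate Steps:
q(a, w) = 1
o = 5 (o = 5 + 0 = 5)
1*(-9 + (o + q(3, Y(6, -4)))*(-4)) = 1*(-9 + (5 + 1)*(-4)) = 1*(-9 + 6*(-4)) = 1*(-9 - 24) = 1*(-33) = -33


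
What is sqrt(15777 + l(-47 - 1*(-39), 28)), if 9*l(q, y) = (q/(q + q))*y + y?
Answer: sqrt(142035)/3 ≈ 125.63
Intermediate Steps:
l(q, y) = y/6 (l(q, y) = ((q/(q + q))*y + y)/9 = ((q/((2*q)))*y + y)/9 = (((1/(2*q))*q)*y + y)/9 = (y/2 + y)/9 = (3*y/2)/9 = y/6)
sqrt(15777 + l(-47 - 1*(-39), 28)) = sqrt(15777 + (1/6)*28) = sqrt(15777 + 14/3) = sqrt(47345/3) = sqrt(142035)/3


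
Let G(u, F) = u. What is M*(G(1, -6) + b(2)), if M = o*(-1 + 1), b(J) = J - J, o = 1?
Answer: 0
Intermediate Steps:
b(J) = 0
M = 0 (M = 1*(-1 + 1) = 1*0 = 0)
M*(G(1, -6) + b(2)) = 0*(1 + 0) = 0*1 = 0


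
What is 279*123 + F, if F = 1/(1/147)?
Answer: 34464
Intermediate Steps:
F = 147 (F = 1/(1/147) = 147)
279*123 + F = 279*123 + 147 = 34317 + 147 = 34464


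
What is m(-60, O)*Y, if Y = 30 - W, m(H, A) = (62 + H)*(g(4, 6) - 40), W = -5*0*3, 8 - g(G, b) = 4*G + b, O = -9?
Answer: -3240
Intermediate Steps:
g(G, b) = 8 - b - 4*G (g(G, b) = 8 - (4*G + b) = 8 - (b + 4*G) = 8 + (-b - 4*G) = 8 - b - 4*G)
W = 0 (W = 0*3 = 0)
m(H, A) = -3348 - 54*H (m(H, A) = (62 + H)*((8 - 1*6 - 4*4) - 40) = (62 + H)*((8 - 6 - 16) - 40) = (62 + H)*(-14 - 40) = (62 + H)*(-54) = -3348 - 54*H)
Y = 30 (Y = 30 - 1*0 = 30 + 0 = 30)
m(-60, O)*Y = (-3348 - 54*(-60))*30 = (-3348 + 3240)*30 = -108*30 = -3240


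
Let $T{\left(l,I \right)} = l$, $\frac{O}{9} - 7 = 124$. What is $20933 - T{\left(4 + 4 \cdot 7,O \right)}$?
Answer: $20901$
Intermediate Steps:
$O = 1179$ ($O = 63 + 9 \cdot 124 = 63 + 1116 = 1179$)
$20933 - T{\left(4 + 4 \cdot 7,O \right)} = 20933 - \left(4 + 4 \cdot 7\right) = 20933 - \left(4 + 28\right) = 20933 - 32 = 20901$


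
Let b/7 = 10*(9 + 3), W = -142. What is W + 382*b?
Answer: 320738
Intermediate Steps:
b = 840 (b = 7*(10*(9 + 3)) = 7*(10*12) = 7*120 = 840)
W + 382*b = -142 + 382*840 = -142 + 320880 = 320738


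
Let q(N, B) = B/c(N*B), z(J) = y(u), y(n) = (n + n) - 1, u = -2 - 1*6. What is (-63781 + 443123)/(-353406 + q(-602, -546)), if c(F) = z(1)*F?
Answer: -3882186028/3616757003 ≈ -1.0734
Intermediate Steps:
u = -8 (u = -2 - 6 = -8)
y(n) = -1 + 2*n (y(n) = 2*n - 1 = -1 + 2*n)
z(J) = -17 (z(J) = -1 + 2*(-8) = -1 - 16 = -17)
c(F) = -17*F
q(N, B) = -1/(17*N) (q(N, B) = B/((-17*N*B)) = B/((-17*B*N)) = B*(-1/(17*B*N)) = -1/(17*N))
(-63781 + 443123)/(-353406 + q(-602, -546)) = (-63781 + 443123)/(-353406 - 1/17/(-602)) = 379342/(-353406 - 1/17*(-1/602)) = 379342/(-353406 + 1/10234) = 379342/(-3616757003/10234) = 379342*(-10234/3616757003) = -3882186028/3616757003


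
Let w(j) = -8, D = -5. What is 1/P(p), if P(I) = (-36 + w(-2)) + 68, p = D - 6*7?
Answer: 1/24 ≈ 0.041667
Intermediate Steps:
p = -47 (p = -5 - 6*7 = -5 - 42 = -47)
P(I) = 24 (P(I) = (-36 - 8) + 68 = -44 + 68 = 24)
1/P(p) = 1/24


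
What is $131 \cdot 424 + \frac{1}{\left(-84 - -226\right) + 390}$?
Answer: $\frac{29549409}{532} \approx 55544.0$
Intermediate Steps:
$131 \cdot 424 + \frac{1}{\left(-84 - -226\right) + 390} = 55544 + \frac{1}{\left(-84 + 226\right) + 390} = 55544 + \frac{1}{142 + 390} = 55544 + \frac{1}{532} = \frac{29549409}{532}$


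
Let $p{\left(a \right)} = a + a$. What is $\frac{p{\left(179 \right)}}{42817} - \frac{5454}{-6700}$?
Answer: $\frac{117961259}{143436950} \approx 0.82239$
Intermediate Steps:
$p{\left(a \right)} = 2 a$
$\frac{p{\left(179 \right)}}{42817} - \frac{5454}{-6700} = \frac{2 \cdot 179}{42817} - \frac{5454}{-6700} = 358 \cdot \frac{1}{42817} - - \frac{2727}{3350} = \frac{358}{42817} + \frac{2727}{3350} = \frac{117961259}{143436950}$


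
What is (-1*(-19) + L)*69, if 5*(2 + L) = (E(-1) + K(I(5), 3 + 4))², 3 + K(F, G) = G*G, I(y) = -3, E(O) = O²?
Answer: 158286/5 ≈ 31657.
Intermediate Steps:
K(F, G) = -3 + G² (K(F, G) = -3 + G*G = -3 + G²)
L = 2199/5 (L = -2 + ((-1)² + (-3 + (3 + 4)²))²/5 = -2 + (1 + (-3 + 7²))²/5 = -2 + (1 + (-3 + 49))²/5 = -2 + (1 + 46)²/5 = -2 + (⅕)*47² = -2 + (⅕)*2209 = -2 + 2209/5 = 2199/5 ≈ 439.80)
(-1*(-19) + L)*69 = (-1*(-19) + 2199/5)*69 = (19 + 2199/5)*69 = (2294/5)*69 = 158286/5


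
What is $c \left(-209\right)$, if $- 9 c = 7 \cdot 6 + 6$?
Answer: $\frac{3344}{3} \approx 1114.7$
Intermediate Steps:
$c = - \frac{16}{3}$ ($c = - \frac{7 \cdot 6 + 6}{9} = - \frac{42 + 6}{9} = \left(- \frac{1}{9}\right) 48 = - \frac{16}{3} \approx -5.3333$)
$c \left(-209\right) = \left(- \frac{16}{3}\right) \left(-209\right) = \frac{3344}{3}$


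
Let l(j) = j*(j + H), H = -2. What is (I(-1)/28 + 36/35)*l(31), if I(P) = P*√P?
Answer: 32364/35 - 899*I/28 ≈ 924.69 - 32.107*I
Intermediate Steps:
I(P) = P^(3/2)
l(j) = j*(-2 + j) (l(j) = j*(j - 2) = j*(-2 + j))
(I(-1)/28 + 36/35)*l(31) = ((-1)^(3/2)/28 + 36/35)*(31*(-2 + 31)) = (-I*(1/28) + 36*(1/35))*(31*29) = (-I/28 + 36/35)*899 = (36/35 - I/28)*899 = 32364/35 - 899*I/28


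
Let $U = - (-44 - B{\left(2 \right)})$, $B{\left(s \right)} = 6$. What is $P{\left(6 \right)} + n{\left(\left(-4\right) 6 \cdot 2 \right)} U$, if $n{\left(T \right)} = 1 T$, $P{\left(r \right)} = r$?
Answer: $-2394$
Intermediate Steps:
$n{\left(T \right)} = T$
$U = 50$ ($U = - (-44 - 6) = \left(-1\right) \left(-50\right) = 50$)
$P{\left(6 \right)} + n{\left(\left(-4\right) 6 \cdot 2 \right)} U = 6 + \left(-4\right) 6 \cdot 2 \cdot 50 = 6 + \left(-24\right) 2 \cdot 50 = 6 - 2400 = -2394$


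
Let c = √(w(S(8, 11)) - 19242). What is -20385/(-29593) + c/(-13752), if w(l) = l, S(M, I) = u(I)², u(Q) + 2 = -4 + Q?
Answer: 20385/29593 - I*√19217/13752 ≈ 0.68885 - 0.01008*I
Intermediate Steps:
u(Q) = -6 + Q (u(Q) = -2 + (-4 + Q) = -6 + Q)
S(M, I) = (-6 + I)²
c = I*√19217 (c = √((-6 + 11)² - 19242) = √(5² - 19242) = √(25 - 19242) = √(-19217) = I*√19217 ≈ 138.63*I)
-20385/(-29593) + c/(-13752) = -20385/(-29593) + (I*√19217)/(-13752) = -20385*(-1/29593) + (I*√19217)*(-1/13752) = 20385/29593 - I*√19217/13752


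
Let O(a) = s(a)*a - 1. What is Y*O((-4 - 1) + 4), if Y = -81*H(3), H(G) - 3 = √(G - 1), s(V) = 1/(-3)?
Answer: 162 + 54*√2 ≈ 238.37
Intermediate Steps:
s(V) = -⅓ (s(V) = 1*(-⅓) = -⅓)
H(G) = 3 + √(-1 + G) (H(G) = 3 + √(G - 1) = 3 + √(-1 + G))
Y = -243 - 81*√2 (Y = -81*(3 + √(-1 + 3)) = -81*(3 + √2) = -243 - 81*√2 ≈ -357.55)
O(a) = -1 - a/3 (O(a) = -a/3 - 1 = -1 - a/3)
Y*O((-4 - 1) + 4) = (-243 - 81*√2)*(-1 - ((-4 - 1) + 4)/3) = (-243 - 81*√2)*(-1 - (-5 + 4)/3) = (-243 - 81*√2)*(-1 - ⅓*(-1)) = (-243 - 81*√2)*(-1 + ⅓) = (-243 - 81*√2)*(-⅔) = 162 + 54*√2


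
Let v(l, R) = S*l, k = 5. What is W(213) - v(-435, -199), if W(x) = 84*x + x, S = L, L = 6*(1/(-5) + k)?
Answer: 30633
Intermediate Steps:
L = 144/5 (L = 6*(1/(-5) + 5) = 6*(-1/5 + 5) = 6*(24/5) = 144/5 ≈ 28.800)
S = 144/5 ≈ 28.800
v(l, R) = 144*l/5
W(x) = 85*x
W(213) - v(-435, -199) = 85*213 - 144*(-435)/5 = 18105 - 1*(-12528) = 18105 + 12528 = 30633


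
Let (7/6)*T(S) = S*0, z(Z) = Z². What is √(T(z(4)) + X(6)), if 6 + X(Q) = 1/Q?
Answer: I*√210/6 ≈ 2.4152*I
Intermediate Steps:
X(Q) = -6 + 1/Q
T(S) = 0 (T(S) = 6*(S*0)/7 = (6/7)*0 = 0)
√(T(z(4)) + X(6)) = √(0 + (-6 + 1/6)) = √(0 + (-6 + ⅙)) = √(0 - 35/6) = √(-35/6) = I*√210/6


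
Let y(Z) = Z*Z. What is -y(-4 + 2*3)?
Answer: -4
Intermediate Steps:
y(Z) = Z²
-y(-4 + 2*3) = -(-4 + 2*3)² = -(-4 + 6)² = -1*2² = -1*4 = -4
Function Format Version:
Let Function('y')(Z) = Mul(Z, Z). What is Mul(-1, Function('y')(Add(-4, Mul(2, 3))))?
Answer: -4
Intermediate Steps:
Function('y')(Z) = Pow(Z, 2)
Mul(-1, Function('y')(Add(-4, Mul(2, 3)))) = Mul(-1, Pow(Add(-4, Mul(2, 3)), 2)) = Mul(-1, Pow(Add(-4, 6), 2)) = Mul(-1, Pow(2, 2)) = Mul(-1, 4) = -4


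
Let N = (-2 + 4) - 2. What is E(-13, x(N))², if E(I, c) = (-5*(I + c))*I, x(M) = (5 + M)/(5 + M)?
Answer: 608400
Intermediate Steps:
N = 0 (N = 2 - 2 = 0)
x(M) = 1
E(I, c) = I*(-5*I - 5*c) (E(I, c) = (-5*I - 5*c)*I = I*(-5*I - 5*c))
E(-13, x(N))² = (-5*(-13)*(-13 + 1))² = (-5*(-13)*(-12))² = (-780)² = 608400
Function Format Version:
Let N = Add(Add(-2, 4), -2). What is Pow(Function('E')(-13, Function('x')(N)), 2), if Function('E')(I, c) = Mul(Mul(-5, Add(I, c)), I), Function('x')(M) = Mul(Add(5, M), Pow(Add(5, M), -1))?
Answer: 608400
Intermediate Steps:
N = 0 (N = Add(2, -2) = 0)
Function('x')(M) = 1
Function('E')(I, c) = Mul(I, Add(Mul(-5, I), Mul(-5, c))) (Function('E')(I, c) = Mul(Add(Mul(-5, I), Mul(-5, c)), I) = Mul(I, Add(Mul(-5, I), Mul(-5, c))))
Pow(Function('E')(-13, Function('x')(N)), 2) = Pow(Mul(-5, -13, Add(-13, 1)), 2) = Pow(Mul(-5, -13, -12), 2) = Pow(-780, 2) = 608400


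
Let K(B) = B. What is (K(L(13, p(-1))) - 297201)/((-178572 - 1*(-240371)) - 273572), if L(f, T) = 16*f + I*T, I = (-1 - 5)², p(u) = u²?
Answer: 296957/211773 ≈ 1.4022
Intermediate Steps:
I = 36 (I = (-6)² = 36)
L(f, T) = 16*f + 36*T
(K(L(13, p(-1))) - 297201)/((-178572 - 1*(-240371)) - 273572) = ((16*13 + 36*(-1)²) - 297201)/((-178572 - 1*(-240371)) - 273572) = ((208 + 36*1) - 297201)/((-178572 + 240371) - 273572) = ((208 + 36) - 297201)/(61799 - 273572) = (244 - 297201)/(-211773) = -296957*(-1/211773) = 296957/211773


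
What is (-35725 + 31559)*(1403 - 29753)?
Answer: 118106100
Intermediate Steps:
(-35725 + 31559)*(1403 - 29753) = -4166*(-28350) = 118106100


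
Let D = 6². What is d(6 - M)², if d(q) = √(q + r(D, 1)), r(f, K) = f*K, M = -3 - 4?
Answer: 49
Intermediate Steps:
M = -7
D = 36
r(f, K) = K*f
d(q) = √(36 + q) (d(q) = √(q + 1*36) = √(q + 36) = √(36 + q))
d(6 - M)² = (√(36 + (6 - 1*(-7))))² = (√(36 + (6 + 7)))² = (√(36 + 13))² = (√49)² = 7² = 49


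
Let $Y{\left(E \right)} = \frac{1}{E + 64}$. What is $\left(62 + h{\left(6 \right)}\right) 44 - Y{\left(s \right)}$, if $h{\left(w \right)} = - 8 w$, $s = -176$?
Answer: $\frac{68993}{112} \approx 616.01$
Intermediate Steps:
$Y{\left(E \right)} = \frac{1}{64 + E}$
$\left(62 + h{\left(6 \right)}\right) 44 - Y{\left(s \right)} = \left(62 - 48\right) 44 - \frac{1}{64 - 176} = \left(62 - 48\right) 44 - \frac{1}{-112} = 14 \cdot 44 - - \frac{1}{112} = 616 + \frac{1}{112} = \frac{68993}{112}$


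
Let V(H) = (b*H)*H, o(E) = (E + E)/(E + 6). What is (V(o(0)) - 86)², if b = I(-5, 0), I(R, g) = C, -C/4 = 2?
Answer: 7396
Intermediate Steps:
C = -8 (C = -4*2 = -8)
I(R, g) = -8
b = -8
o(E) = 2*E/(6 + E) (o(E) = (2*E)/(6 + E) = 2*E/(6 + E))
V(H) = -8*H² (V(H) = (-8*H)*H = -8*H²)
(V(o(0)) - 86)² = (-8*(2*0/(6 + 0))² - 86)² = (-8*(2*0/6)² - 86)² = (-8*(2*0*(⅙))² - 86)² = (-8*0² - 86)² = (-8*0 - 86)² = (0 - 86)² = (-86)² = 7396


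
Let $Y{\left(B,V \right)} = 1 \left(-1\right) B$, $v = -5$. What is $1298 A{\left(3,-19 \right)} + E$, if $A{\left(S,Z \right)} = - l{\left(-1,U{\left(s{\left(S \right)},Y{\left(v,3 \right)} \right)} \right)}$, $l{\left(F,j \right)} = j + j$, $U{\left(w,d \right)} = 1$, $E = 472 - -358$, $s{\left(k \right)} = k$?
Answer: $-1766$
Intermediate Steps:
$Y{\left(B,V \right)} = - B$
$E = 830$ ($E = 472 + 358 = 830$)
$l{\left(F,j \right)} = 2 j$
$A{\left(S,Z \right)} = -2$ ($A{\left(S,Z \right)} = - 2 \cdot 1 = \left(-1\right) 2 = -2$)
$1298 A{\left(3,-19 \right)} + E = 1298 \left(-2\right) + 830 = -2596 + 830 = -1766$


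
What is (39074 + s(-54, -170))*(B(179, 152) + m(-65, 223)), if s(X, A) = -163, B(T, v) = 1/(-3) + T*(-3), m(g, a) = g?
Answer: -70312177/3 ≈ -2.3437e+7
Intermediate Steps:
B(T, v) = -⅓ - 3*T
(39074 + s(-54, -170))*(B(179, 152) + m(-65, 223)) = (39074 - 163)*((-⅓ - 3*179) - 65) = 38911*((-⅓ - 537) - 65) = 38911*(-1612/3 - 65) = 38911*(-1807/3) = -70312177/3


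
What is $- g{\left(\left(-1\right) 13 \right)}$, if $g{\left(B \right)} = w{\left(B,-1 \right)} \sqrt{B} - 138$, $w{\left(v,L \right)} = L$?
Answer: $138 + i \sqrt{13} \approx 138.0 + 3.6056 i$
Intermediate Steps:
$g{\left(B \right)} = -138 - \sqrt{B}$ ($g{\left(B \right)} = - \sqrt{B} - 138 = -138 - \sqrt{B}$)
$- g{\left(\left(-1\right) 13 \right)} = - (-138 - \sqrt{\left(-1\right) 13}) = - (-138 - \sqrt{-13}) = - (-138 - i \sqrt{13}) = 138 + i \sqrt{13}$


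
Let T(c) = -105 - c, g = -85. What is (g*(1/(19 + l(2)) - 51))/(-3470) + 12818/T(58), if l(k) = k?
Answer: -94887251/1187781 ≈ -79.886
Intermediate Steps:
(g*(1/(19 + l(2)) - 51))/(-3470) + 12818/T(58) = -85*(1/(19 + 2) - 51)/(-3470) + 12818/(-105 - 1*58) = -85*(1/21 - 51)*(-1/3470) + 12818/(-105 - 58) = -85*(1/21 - 51)*(-1/3470) + 12818/(-163) = -85*(-1070/21)*(-1/3470) + 12818*(-1/163) = (90950/21)*(-1/3470) - 12818/163 = -9095/7287 - 12818/163 = -94887251/1187781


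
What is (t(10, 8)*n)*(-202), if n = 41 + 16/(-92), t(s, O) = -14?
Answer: 2655492/23 ≈ 1.1546e+5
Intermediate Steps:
n = 939/23 (n = 41 + 16*(-1/92) = 41 - 4/23 = 939/23 ≈ 40.826)
(t(10, 8)*n)*(-202) = -14*939/23*(-202) = -13146/23*(-202) = 2655492/23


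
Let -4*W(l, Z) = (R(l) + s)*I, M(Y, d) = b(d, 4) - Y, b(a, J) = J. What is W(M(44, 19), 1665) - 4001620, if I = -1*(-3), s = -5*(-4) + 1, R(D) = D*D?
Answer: -16011343/4 ≈ -4.0028e+6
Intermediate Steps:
R(D) = D**2
s = 21 (s = 20 + 1 = 21)
M(Y, d) = 4 - Y
I = 3
W(l, Z) = -63/4 - 3*l**2/4 (W(l, Z) = -(l**2 + 21)*3/4 = -(21 + l**2)*3/4 = -(63 + 3*l**2)/4 = -63/4 - 3*l**2/4)
W(M(44, 19), 1665) - 4001620 = (-63/4 - 3*(4 - 1*44)**2/4) - 4001620 = (-63/4 - 3*(4 - 44)**2/4) - 4001620 = (-63/4 - 3/4*(-40)**2) - 4001620 = (-63/4 - 3/4*1600) - 4001620 = (-63/4 - 1200) - 4001620 = -4863/4 - 4001620 = -16011343/4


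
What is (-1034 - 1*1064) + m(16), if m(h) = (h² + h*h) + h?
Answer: -1570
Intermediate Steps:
m(h) = h + 2*h² (m(h) = (h² + h²) + h = 2*h² + h = h + 2*h²)
(-1034 - 1*1064) + m(16) = (-1034 - 1*1064) + 16*(1 + 2*16) = (-1034 - 1064) + 16*(1 + 32) = -2098 + 16*33 = -2098 + 528 = -1570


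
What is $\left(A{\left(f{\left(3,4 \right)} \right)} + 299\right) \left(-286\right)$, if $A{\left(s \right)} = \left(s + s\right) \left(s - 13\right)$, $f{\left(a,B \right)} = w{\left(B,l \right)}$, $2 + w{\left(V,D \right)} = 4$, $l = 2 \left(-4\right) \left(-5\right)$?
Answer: $-72930$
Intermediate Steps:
$l = 40$ ($l = \left(-8\right) \left(-5\right) = 40$)
$w{\left(V,D \right)} = 2$ ($w{\left(V,D \right)} = -2 + 4 = 2$)
$f{\left(a,B \right)} = 2$
$A{\left(s \right)} = 2 s \left(-13 + s\right)$
$\left(A{\left(f{\left(3,4 \right)} \right)} + 299\right) \left(-286\right) = \left(2 \cdot 2 \left(-13 + 2\right) + 299\right) \left(-286\right) = \left(2 \cdot 2 \left(-11\right) + 299\right) \left(-286\right) = \left(-44 + 299\right) \left(-286\right) = 255 \left(-286\right) = -72930$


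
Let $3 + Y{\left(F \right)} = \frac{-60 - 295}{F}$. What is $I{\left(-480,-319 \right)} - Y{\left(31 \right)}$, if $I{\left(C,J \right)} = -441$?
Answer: $- \frac{13223}{31} \approx -426.55$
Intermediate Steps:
$Y{\left(F \right)} = -3 - \frac{355}{F}$ ($Y{\left(F \right)} = -3 + \frac{-60 - 295}{F} = -3 - \frac{355}{F}$)
$I{\left(-480,-319 \right)} - Y{\left(31 \right)} = -441 - \left(-3 - \frac{355}{31}\right) = -441 - - \frac{448}{31} = -441 + \frac{448}{31} = - \frac{13223}{31}$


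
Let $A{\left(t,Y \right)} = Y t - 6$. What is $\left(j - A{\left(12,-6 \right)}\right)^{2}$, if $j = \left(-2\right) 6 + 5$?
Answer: $5041$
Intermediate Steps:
$A{\left(t,Y \right)} = -6 + Y t$
$j = -7$ ($j = -12 + 5 = -7$)
$\left(j - A{\left(12,-6 \right)}\right)^{2} = \left(-7 - \left(-6 - 72\right)\right)^{2} = \left(-7 - -78\right)^{2} = \left(-7 + 78\right)^{2} = 71^{2} = 5041$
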